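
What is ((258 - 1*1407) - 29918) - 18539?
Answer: -49606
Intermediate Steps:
((258 - 1*1407) - 29918) - 18539 = ((258 - 1407) - 29918) - 18539 = (-1149 - 29918) - 18539 = -31067 - 18539 = -49606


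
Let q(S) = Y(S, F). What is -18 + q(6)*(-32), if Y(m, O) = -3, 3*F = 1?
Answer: 78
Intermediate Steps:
F = ⅓ (F = (⅓)*1 = ⅓ ≈ 0.33333)
q(S) = -3
-18 + q(6)*(-32) = -18 - 3*(-32) = -18 + 96 = 78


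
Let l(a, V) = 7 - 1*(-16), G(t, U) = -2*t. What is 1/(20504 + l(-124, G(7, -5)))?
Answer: 1/20527 ≈ 4.8716e-5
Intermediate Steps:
l(a, V) = 23 (l(a, V) = 7 + 16 = 23)
1/(20504 + l(-124, G(7, -5))) = 1/(20504 + 23) = 1/20527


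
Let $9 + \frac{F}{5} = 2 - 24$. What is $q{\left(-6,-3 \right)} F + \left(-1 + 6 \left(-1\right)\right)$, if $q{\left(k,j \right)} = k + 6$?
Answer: $-7$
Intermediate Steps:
$q{\left(k,j \right)} = 6 + k$
$F = -155$ ($F = -45 + 5 \left(2 - 24\right) = -45 + 5 \left(-22\right) = -45 - 110 = -155$)
$q{\left(-6,-3 \right)} F + \left(-1 + 6 \left(-1\right)\right) = \left(6 - 6\right) \left(-155\right) + \left(-1 + 6 \left(-1\right)\right) = 0 \left(-155\right) - 7 = 0 - 7 = -7$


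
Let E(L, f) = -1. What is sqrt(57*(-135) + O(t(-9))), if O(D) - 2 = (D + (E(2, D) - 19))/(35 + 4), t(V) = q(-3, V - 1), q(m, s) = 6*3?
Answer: I*sqrt(11701131)/39 ≈ 87.71*I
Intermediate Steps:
q(m, s) = 18
t(V) = 18
O(D) = 58/39 + D/39 (O(D) = 2 + (D + (-1 - 19))/(35 + 4) = 2 + (D - 20)/39 = 2 + (-20 + D)*(1/39) = 2 + (-20/39 + D/39) = 58/39 + D/39)
sqrt(57*(-135) + O(t(-9))) = sqrt(57*(-135) + (58/39 + (1/39)*18)) = sqrt(-7695 + (58/39 + 6/13)) = sqrt(-7695 + 76/39) = sqrt(-300029/39) = I*sqrt(11701131)/39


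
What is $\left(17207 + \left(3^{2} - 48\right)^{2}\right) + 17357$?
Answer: $36085$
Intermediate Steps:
$\left(17207 + \left(3^{2} - 48\right)^{2}\right) + 17357 = \left(17207 + \left(9 - 48\right)^{2}\right) + 17357 = \left(17207 + \left(-39\right)^{2}\right) + 17357 = \left(17207 + 1521\right) + 17357 = 18728 + 17357 = 36085$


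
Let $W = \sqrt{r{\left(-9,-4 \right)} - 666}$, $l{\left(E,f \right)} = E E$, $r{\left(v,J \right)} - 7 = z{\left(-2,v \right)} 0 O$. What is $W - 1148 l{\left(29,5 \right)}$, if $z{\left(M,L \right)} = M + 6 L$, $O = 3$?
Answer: $-965468 + i \sqrt{659} \approx -9.6547 \cdot 10^{5} + 25.671 i$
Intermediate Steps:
$r{\left(v,J \right)} = 7$ ($r{\left(v,J \right)} = 7 + \left(-2 + 6 v\right) 0 \cdot 3 = 7 + 0 \cdot 3 = 7 + 0 = 7$)
$l{\left(E,f \right)} = E^{2}$
$W = i \sqrt{659}$ ($W = \sqrt{7 - 666} = \sqrt{-659} = i \sqrt{659} \approx 25.671 i$)
$W - 1148 l{\left(29,5 \right)} = i \sqrt{659} - 1148 \cdot 29^{2} = i \sqrt{659} - 965468 = -965468 + i \sqrt{659}$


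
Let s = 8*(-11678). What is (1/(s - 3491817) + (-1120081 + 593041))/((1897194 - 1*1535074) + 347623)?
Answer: -1889565416641/2544599703063 ≈ -0.74258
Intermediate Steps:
s = -93424
(1/(s - 3491817) + (-1120081 + 593041))/((1897194 - 1*1535074) + 347623) = (1/(-93424 - 3491817) + (-1120081 + 593041))/((1897194 - 1*1535074) + 347623) = (1/(-3585241) - 527040)/((1897194 - 1535074) + 347623) = (-1/3585241 - 527040)/(362120 + 347623) = -1889565416641/3585241/709743 = -1889565416641/3585241*1/709743 = -1889565416641/2544599703063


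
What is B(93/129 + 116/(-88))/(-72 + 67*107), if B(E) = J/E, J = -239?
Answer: 226094/4009805 ≈ 0.056385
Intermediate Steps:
B(E) = -239/E
B(93/129 + 116/(-88))/(-72 + 67*107) = (-239/(93/129 + 116/(-88)))/(-72 + 67*107) = (-239/(93*(1/129) + 116*(-1/88)))/(-72 + 7169) = -239/(31/43 - 29/22)/7097 = -239/(-565/946)*(1/7097) = -239*(-946/565)*(1/7097) = (226094/565)*(1/7097) = 226094/4009805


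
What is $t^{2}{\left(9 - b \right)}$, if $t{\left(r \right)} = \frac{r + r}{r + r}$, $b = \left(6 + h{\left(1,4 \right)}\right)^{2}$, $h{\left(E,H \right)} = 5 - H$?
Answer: $1$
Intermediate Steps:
$b = 49$ ($b = \left(6 + \left(5 - 4\right)\right)^{2} = \left(6 + 1\right)^{2} = 7^{2} = 49$)
$t{\left(r \right)} = 1$ ($t{\left(r \right)} = \frac{2 r}{2 r} = 2 r \frac{1}{2 r} = 1$)
$t^{2}{\left(9 - b \right)} = 1^{2} = 1$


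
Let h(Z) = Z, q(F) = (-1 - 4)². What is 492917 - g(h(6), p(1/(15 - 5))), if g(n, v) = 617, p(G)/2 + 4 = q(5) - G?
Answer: 492300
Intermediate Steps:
q(F) = 25 (q(F) = (-5)² = 25)
p(G) = 42 - 2*G (p(G) = -8 + 2*(25 - G) = -8 + (50 - 2*G) = 42 - 2*G)
492917 - g(h(6), p(1/(15 - 5))) = 492917 - 1*617 = 492917 - 617 = 492300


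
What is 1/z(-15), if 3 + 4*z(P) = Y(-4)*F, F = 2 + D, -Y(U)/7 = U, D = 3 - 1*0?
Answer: 4/137 ≈ 0.029197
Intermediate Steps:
D = 3 (D = 3 + 0 = 3)
Y(U) = -7*U
F = 5 (F = 2 + 3 = 5)
z(P) = 137/4 (z(P) = -¾ + (-7*(-4)*5)/4 = -¾ + (28*5)/4 = -¾ + (¼)*140 = -¾ + 35 = 137/4)
1/z(-15) = 1/(137/4) = 4/137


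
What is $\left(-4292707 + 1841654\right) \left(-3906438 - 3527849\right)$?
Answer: $18221831454211$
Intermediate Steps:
$\left(-4292707 + 1841654\right) \left(-3906438 - 3527849\right) = \left(-2451053\right) \left(-7434287\right) = 18221831454211$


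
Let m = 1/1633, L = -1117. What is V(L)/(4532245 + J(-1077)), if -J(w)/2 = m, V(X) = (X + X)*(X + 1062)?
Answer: 200646710/7401156083 ≈ 0.027110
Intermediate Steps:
m = 1/1633 ≈ 0.00061237
V(X) = 2*X*(1062 + X) (V(X) = (2*X)*(1062 + X) = 2*X*(1062 + X))
J(w) = -2/1633 (J(w) = -2*1/1633 = -2/1633)
V(L)/(4532245 + J(-1077)) = (2*(-1117)*(1062 - 1117))/(4532245 - 2/1633) = (2*(-1117)*(-55))/(7401156083/1633) = 122870*(1633/7401156083) = 200646710/7401156083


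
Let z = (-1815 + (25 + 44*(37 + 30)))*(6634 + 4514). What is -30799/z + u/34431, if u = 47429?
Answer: 203739577789/148161000168 ≈ 1.3751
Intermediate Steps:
z = 12909384 (z = (-1815 + (25 + 44*67))*11148 = (-1815 + (25 + 2948))*11148 = (-1815 + 2973)*11148 = 1158*11148 = 12909384)
-30799/z + u/34431 = -30799/12909384 + 47429/34431 = 203739577789/148161000168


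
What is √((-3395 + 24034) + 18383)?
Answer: √39022 ≈ 197.54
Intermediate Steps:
√((-3395 + 24034) + 18383) = √(20639 + 18383) = √39022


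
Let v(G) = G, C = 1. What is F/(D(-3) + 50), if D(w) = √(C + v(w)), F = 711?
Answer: 1975/139 - 79*I*√2/278 ≈ 14.209 - 0.40188*I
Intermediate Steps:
D(w) = √(1 + w)
F/(D(-3) + 50) = 711/(√(1 - 3) + 50) = 711/(√(-2) + 50) = 711/(I*√2 + 50) = 711/(50 + I*√2)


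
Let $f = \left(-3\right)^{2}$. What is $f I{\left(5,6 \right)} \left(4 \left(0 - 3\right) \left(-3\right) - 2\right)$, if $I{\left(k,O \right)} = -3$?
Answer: $-918$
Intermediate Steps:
$f = 9$
$f I{\left(5,6 \right)} \left(4 \left(0 - 3\right) \left(-3\right) - 2\right) = 9 \left(- 3 \left(4 \left(0 - 3\right) \left(-3\right) - 2\right)\right) = 9 \left(- 3 \left(4 \left(\left(-3\right) \left(-3\right)\right) - 2\right)\right) = 9 \left(- 3 \left(4 \cdot 9 - 2\right)\right) = 9 \left(- 3 \left(36 - 2\right)\right) = 9 \left(\left(-3\right) 34\right) = 9 \left(-102\right) = -918$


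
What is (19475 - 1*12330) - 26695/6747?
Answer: 48180620/6747 ≈ 7141.0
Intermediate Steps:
(19475 - 1*12330) - 26695/6747 = (19475 - 12330) - 26695*1/6747 = 7145 - 26695/6747 = 48180620/6747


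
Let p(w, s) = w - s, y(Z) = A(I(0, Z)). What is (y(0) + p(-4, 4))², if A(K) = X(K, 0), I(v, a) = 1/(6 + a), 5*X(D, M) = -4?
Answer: 1936/25 ≈ 77.440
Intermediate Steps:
X(D, M) = -⅘ (X(D, M) = (⅕)*(-4) = -⅘)
A(K) = -⅘
y(Z) = -⅘
(y(0) + p(-4, 4))² = (-⅘ + (-4 - 1*4))² = (-⅘ + (-4 - 4))² = (-⅘ - 8)² = (-44/5)² = 1936/25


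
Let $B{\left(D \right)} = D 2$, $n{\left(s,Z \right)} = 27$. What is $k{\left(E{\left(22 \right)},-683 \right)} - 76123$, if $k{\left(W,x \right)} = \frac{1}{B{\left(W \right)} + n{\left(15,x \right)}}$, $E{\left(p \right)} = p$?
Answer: $- \frac{5404732}{71} \approx -76123.0$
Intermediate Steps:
$B{\left(D \right)} = 2 D$
$k{\left(W,x \right)} = \frac{1}{27 + 2 W}$ ($k{\left(W,x \right)} = \frac{1}{2 W + 27} = \frac{1}{27 + 2 W}$)
$k{\left(E{\left(22 \right)},-683 \right)} - 76123 = \frac{1}{27 + 2 \cdot 22} - 76123 = \frac{1}{27 + 44} - 76123 = \frac{1}{71} - 76123 = - \frac{5404732}{71}$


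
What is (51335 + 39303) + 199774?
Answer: 290412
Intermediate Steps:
(51335 + 39303) + 199774 = 90638 + 199774 = 290412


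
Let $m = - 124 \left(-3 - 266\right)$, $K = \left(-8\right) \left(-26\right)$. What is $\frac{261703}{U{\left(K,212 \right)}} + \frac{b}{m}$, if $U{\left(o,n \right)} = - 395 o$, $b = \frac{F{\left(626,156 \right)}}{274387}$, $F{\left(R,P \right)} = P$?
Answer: $- \frac{46062006441803}{14460875379760} \approx -3.1853$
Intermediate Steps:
$K = 208$
$b = \frac{156}{274387} \approx 0.00056854$
$m = 33356$ ($m = \left(-124\right) \left(-269\right) = 33356$)
$\frac{261703}{U{\left(K,212 \right)}} + \frac{b}{m} = \frac{261703}{\left(-395\right) 208} + \frac{156}{274387 \cdot 33356} = \frac{261703}{-82160} + \frac{156}{274387} \cdot \frac{1}{33356} = 261703 \left(- \frac{1}{82160}\right) + \frac{39}{2288113193} = - \frac{20131}{6320} + \frac{39}{2288113193} = - \frac{46062006441803}{14460875379760}$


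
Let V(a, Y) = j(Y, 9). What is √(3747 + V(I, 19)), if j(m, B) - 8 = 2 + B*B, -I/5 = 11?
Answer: √3838 ≈ 61.952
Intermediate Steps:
I = -55 (I = -5*11 = -55)
j(m, B) = 10 + B² (j(m, B) = 8 + (2 + B*B) = 8 + (2 + B²) = 10 + B²)
V(a, Y) = 91 (V(a, Y) = 10 + 9² = 10 + 81 = 91)
√(3747 + V(I, 19)) = √(3747 + 91) = √3838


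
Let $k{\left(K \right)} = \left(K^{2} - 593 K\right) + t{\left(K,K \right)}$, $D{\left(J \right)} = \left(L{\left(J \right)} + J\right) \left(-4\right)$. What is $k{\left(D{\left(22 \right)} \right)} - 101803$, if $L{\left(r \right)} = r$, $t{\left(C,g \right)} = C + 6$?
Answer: $33371$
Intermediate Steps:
$t{\left(C,g \right)} = 6 + C$
$D{\left(J \right)} = - 8 J$ ($D{\left(J \right)} = \left(J + J\right) \left(-4\right) = 2 J \left(-4\right) = - 8 J$)
$k{\left(K \right)} = 6 + K^{2} - 592 K$ ($k{\left(K \right)} = \left(K^{2} - 593 K\right) + \left(6 + K\right) = 6 + K^{2} - 592 K$)
$k{\left(D{\left(22 \right)} \right)} - 101803 = \left(6 + \left(\left(-8\right) 22\right)^{2} - 592 \left(\left(-8\right) 22\right)\right) - 101803 = \left(6 + \left(-176\right)^{2} - -104192\right) - 101803 = \left(6 + 30976 + 104192\right) - 101803 = 135174 - 101803 = 33371$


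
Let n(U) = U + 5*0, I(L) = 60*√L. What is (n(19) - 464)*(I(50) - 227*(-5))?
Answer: -505075 - 133500*√2 ≈ -6.9387e+5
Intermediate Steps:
n(U) = U (n(U) = U + 0 = U)
(n(19) - 464)*(I(50) - 227*(-5)) = (19 - 464)*(60*√50 - 227*(-5)) = -445*(60*(5*√2) + 1135) = -445*(300*√2 + 1135) = -445*(1135 + 300*√2) = -505075 - 133500*√2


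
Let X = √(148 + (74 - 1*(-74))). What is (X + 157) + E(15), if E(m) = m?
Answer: 172 + 2*√74 ≈ 189.20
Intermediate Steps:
X = 2*√74 (X = √(148 + (74 + 74)) = √(148 + 148) = √296 = 2*√74 ≈ 17.205)
(X + 157) + E(15) = (2*√74 + 157) + 15 = (157 + 2*√74) + 15 = 172 + 2*√74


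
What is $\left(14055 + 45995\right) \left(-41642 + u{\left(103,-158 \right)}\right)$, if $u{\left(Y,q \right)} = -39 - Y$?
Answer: $-2509129200$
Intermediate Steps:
$\left(14055 + 45995\right) \left(-41642 + u{\left(103,-158 \right)}\right) = \left(14055 + 45995\right) \left(-41642 - 142\right) = 60050 \left(-41642 - 142\right) = 60050 \left(-41784\right) = -2509129200$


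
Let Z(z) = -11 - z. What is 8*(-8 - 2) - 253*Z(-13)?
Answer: -586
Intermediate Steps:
8*(-8 - 2) - 253*Z(-13) = 8*(-8 - 2) - 253*(-11 - 1*(-13)) = 8*(-10) - 253*(-11 + 13) = -80 - 253*2 = -80 - 506 = -586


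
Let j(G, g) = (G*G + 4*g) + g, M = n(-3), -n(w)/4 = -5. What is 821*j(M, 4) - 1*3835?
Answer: 340985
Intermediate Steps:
n(w) = 20 (n(w) = -4*(-5) = 20)
M = 20
j(G, g) = G² + 5*g (j(G, g) = (G² + 4*g) + g = G² + 5*g)
821*j(M, 4) - 1*3835 = 821*(20² + 5*4) - 1*3835 = 821*(400 + 20) - 3835 = 821*420 - 3835 = 344820 - 3835 = 340985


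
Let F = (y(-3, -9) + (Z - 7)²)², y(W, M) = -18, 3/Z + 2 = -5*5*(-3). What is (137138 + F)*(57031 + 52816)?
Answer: 430684602762049434/28398241 ≈ 1.5166e+10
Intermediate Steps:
Z = 3/73 (Z = 3/(-2 - 5*5*(-3)) = 3/(-2 - 25*(-3)) = 3/(-2 + 75) = 3/73 ≈ 0.041096)
F = 26290028164/28398241 (F = (-18 + (3/73 - 7)²)² = (-18 + (-508/73)²)² = (-18 + 258064/5329)² = (162142/5329)² = 26290028164/28398241 ≈ 925.76)
(137138 + F)*(57031 + 52816) = (137138 + 26290028164/28398241)*(57031 + 52816) = (3920768002422/28398241)*109847 = 430684602762049434/28398241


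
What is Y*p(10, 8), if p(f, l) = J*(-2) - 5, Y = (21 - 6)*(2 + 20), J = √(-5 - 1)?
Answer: -1650 - 660*I*√6 ≈ -1650.0 - 1616.7*I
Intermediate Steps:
J = I*√6 (J = √(-6) = I*√6 ≈ 2.4495*I)
Y = 330 (Y = 15*22 = 330)
p(f, l) = -5 - 2*I*√6 (p(f, l) = (I*√6)*(-2) - 5 = -2*I*√6 - 5 = -5 - 2*I*√6)
Y*p(10, 8) = 330*(-5 - 2*I*√6) = -1650 - 660*I*√6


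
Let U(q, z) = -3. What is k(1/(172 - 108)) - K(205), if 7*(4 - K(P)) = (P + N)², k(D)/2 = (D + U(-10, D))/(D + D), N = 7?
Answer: 43579/7 ≈ 6225.6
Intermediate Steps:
k(D) = (-3 + D)/D (k(D) = 2*((D - 3)/(D + D)) = 2*((-3 + D)/((2*D))) = 2*((-3 + D)*(1/(2*D))) = 2*((-3 + D)/(2*D)) = (-3 + D)/D)
K(P) = 4 - (7 + P)²/7 (K(P) = 4 - (P + 7)²/7 = 4 - (7 + P)²/7)
k(1/(172 - 108)) - K(205) = (-3 + 1/(172 - 108))/(1/(172 - 108)) - (4 - (7 + 205)²/7) = (-3 + 1/64)/(1/64) - (4 - ⅐*212²) = (-3 + 1/64)/(1/64) - (4 - ⅐*44944) = 64*(-191/64) - (4 - 44944/7) = -191 - 1*(-44916/7) = -191 + 44916/7 = 43579/7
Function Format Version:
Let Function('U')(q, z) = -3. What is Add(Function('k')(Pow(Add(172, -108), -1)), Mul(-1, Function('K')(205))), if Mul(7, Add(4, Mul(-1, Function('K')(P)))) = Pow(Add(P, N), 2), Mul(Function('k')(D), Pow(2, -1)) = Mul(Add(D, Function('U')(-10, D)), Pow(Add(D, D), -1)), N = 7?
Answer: Rational(43579, 7) ≈ 6225.6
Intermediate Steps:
Function('k')(D) = Mul(Pow(D, -1), Add(-3, D)) (Function('k')(D) = Mul(2, Mul(Add(D, -3), Pow(Add(D, D), -1))) = Mul(2, Mul(Add(-3, D), Pow(Mul(2, D), -1))) = Mul(2, Mul(Add(-3, D), Mul(Rational(1, 2), Pow(D, -1)))) = Mul(2, Mul(Rational(1, 2), Pow(D, -1), Add(-3, D))) = Mul(Pow(D, -1), Add(-3, D)))
Function('K')(P) = Add(4, Mul(Rational(-1, 7), Pow(Add(7, P), 2))) (Function('K')(P) = Add(4, Mul(Rational(-1, 7), Pow(Add(P, 7), 2))) = Add(4, Mul(Rational(-1, 7), Pow(Add(7, P), 2))))
Add(Function('k')(Pow(Add(172, -108), -1)), Mul(-1, Function('K')(205))) = Add(Mul(Pow(Pow(Add(172, -108), -1), -1), Add(-3, Pow(Add(172, -108), -1))), Mul(-1, Add(4, Mul(Rational(-1, 7), Pow(Add(7, 205), 2))))) = Add(Mul(Pow(Pow(64, -1), -1), Add(-3, Pow(64, -1))), Mul(-1, Add(4, Mul(Rational(-1, 7), Pow(212, 2))))) = Add(Mul(Pow(Rational(1, 64), -1), Add(-3, Rational(1, 64))), Mul(-1, Add(4, Mul(Rational(-1, 7), 44944)))) = Add(Mul(64, Rational(-191, 64)), Mul(-1, Add(4, Rational(-44944, 7)))) = Add(-191, Mul(-1, Rational(-44916, 7))) = Add(-191, Rational(44916, 7)) = Rational(43579, 7)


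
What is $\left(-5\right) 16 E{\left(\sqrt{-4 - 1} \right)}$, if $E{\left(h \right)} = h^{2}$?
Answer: $400$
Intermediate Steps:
$\left(-5\right) 16 E{\left(\sqrt{-4 - 1} \right)} = \left(-5\right) 16 \left(\sqrt{-4 - 1}\right)^{2} = - 80 \left(\sqrt{-5}\right)^{2} = - 80 \left(i \sqrt{5}\right)^{2} = \left(-80\right) \left(-5\right) = 400$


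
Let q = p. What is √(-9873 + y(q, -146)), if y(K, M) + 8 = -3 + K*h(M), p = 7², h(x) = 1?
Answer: I*√9835 ≈ 99.172*I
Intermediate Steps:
p = 49
q = 49
y(K, M) = -11 + K (y(K, M) = -8 + (-3 + K*1) = -8 + (-3 + K) = -11 + K)
√(-9873 + y(q, -146)) = √(-9873 + (-11 + 49)) = √(-9873 + 38) = √(-9835) = I*√9835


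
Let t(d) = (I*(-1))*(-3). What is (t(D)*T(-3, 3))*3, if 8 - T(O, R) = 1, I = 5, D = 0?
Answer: 315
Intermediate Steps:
T(O, R) = 7 (T(O, R) = 8 - 1*1 = 8 - 1 = 7)
t(d) = 15 (t(d) = (5*(-1))*(-3) = -5*(-3) = 15)
(t(D)*T(-3, 3))*3 = (15*7)*3 = 105*3 = 315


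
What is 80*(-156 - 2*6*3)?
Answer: -15360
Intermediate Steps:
80*(-156 - 2*6*3) = 80*(-156 - 12*3) = 80*(-156 - 36) = 80*(-192) = -15360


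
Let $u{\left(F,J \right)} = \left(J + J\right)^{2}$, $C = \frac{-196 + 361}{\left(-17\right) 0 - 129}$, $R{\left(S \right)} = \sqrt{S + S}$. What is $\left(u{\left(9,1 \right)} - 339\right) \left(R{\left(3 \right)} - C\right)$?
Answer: $- \frac{18425}{43} - 335 \sqrt{6} \approx -1249.1$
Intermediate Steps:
$R{\left(S \right)} = \sqrt{2} \sqrt{S}$ ($R{\left(S \right)} = \sqrt{2 S} = \sqrt{2} \sqrt{S}$)
$C = - \frac{55}{43}$ ($C = \frac{165}{0 - 129} = \frac{165}{-129} = 165 \left(- \frac{1}{129}\right) = - \frac{55}{43} \approx -1.2791$)
$u{\left(F,J \right)} = 4 J^{2}$ ($u{\left(F,J \right)} = \left(2 J\right)^{2} = 4 J^{2}$)
$\left(u{\left(9,1 \right)} - 339\right) \left(R{\left(3 \right)} - C\right) = \left(4 \cdot 1^{2} - 339\right) \left(\sqrt{2} \sqrt{3} - - \frac{55}{43}\right) = \left(4 \cdot 1 - 339\right) \left(\sqrt{6} + \frac{55}{43}\right) = \left(4 - 339\right) \left(\frac{55}{43} + \sqrt{6}\right) = - 335 \left(\frac{55}{43} + \sqrt{6}\right) = - \frac{18425}{43} - 335 \sqrt{6}$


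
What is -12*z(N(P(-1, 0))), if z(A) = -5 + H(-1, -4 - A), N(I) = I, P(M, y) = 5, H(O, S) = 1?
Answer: 48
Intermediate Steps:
z(A) = -4 (z(A) = -5 + 1 = -4)
-12*z(N(P(-1, 0))) = -12*(-4) = 48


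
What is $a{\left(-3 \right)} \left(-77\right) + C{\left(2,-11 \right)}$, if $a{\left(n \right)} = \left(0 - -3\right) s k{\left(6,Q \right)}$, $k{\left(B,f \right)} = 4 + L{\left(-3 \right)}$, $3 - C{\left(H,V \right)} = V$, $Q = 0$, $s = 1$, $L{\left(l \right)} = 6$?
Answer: $-2296$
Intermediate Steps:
$C{\left(H,V \right)} = 3 - V$
$k{\left(B,f \right)} = 10$ ($k{\left(B,f \right)} = 4 + 6 = 10$)
$a{\left(n \right)} = 30$ ($a{\left(n \right)} = \left(0 - -3\right) 1 \cdot 10 = \left(0 + 3\right) 1 \cdot 10 = 3 \cdot 1 \cdot 10 = 3 \cdot 10 = 30$)
$a{\left(-3 \right)} \left(-77\right) + C{\left(2,-11 \right)} = 30 \left(-77\right) + \left(3 - -11\right) = -2310 + \left(3 + 11\right) = -2310 + 14 = -2296$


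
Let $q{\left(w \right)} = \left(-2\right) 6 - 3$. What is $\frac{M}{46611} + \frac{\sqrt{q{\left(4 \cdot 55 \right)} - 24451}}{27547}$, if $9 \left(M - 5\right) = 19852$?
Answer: $\frac{19897}{419499} + \frac{i \sqrt{24466}}{27547} \approx 0.04743 + 0.0056782 i$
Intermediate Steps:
$q{\left(w \right)} = -15$ ($q{\left(w \right)} = -12 - 3 = -15$)
$M = \frac{19897}{9}$ ($M = 5 + \frac{1}{9} \cdot 19852 = 5 + \frac{19852}{9} = \frac{19897}{9} \approx 2210.8$)
$\frac{M}{46611} + \frac{\sqrt{q{\left(4 \cdot 55 \right)} - 24451}}{27547} = \frac{19897}{9 \cdot 46611} + \frac{\sqrt{-15 - 24451}}{27547} = \frac{19897}{9} \cdot \frac{1}{46611} + \sqrt{-24466} \cdot \frac{1}{27547} = \frac{19897}{419499} + i \sqrt{24466} \cdot \frac{1}{27547} = \frac{19897}{419499} + \frac{i \sqrt{24466}}{27547}$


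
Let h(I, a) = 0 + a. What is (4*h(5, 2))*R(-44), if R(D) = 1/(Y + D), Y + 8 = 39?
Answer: -8/13 ≈ -0.61539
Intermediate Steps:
Y = 31 (Y = -8 + 39 = 31)
h(I, a) = a
R(D) = 1/(31 + D)
(4*h(5, 2))*R(-44) = (4*2)/(31 - 44) = 8/(-13) = 8*(-1/13) = -8/13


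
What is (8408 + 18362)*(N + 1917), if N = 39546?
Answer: 1109964510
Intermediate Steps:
(8408 + 18362)*(N + 1917) = (8408 + 18362)*(39546 + 1917) = 26770*41463 = 1109964510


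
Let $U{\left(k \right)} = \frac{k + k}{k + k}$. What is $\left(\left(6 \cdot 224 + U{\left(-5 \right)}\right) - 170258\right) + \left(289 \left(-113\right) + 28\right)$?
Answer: $-201542$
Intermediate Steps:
$U{\left(k \right)} = 1$ ($U{\left(k \right)} = \frac{2 k}{2 k} = 2 k \frac{1}{2 k} = 1$)
$\left(\left(6 \cdot 224 + U{\left(-5 \right)}\right) - 170258\right) + \left(289 \left(-113\right) + 28\right) = \left(\left(6 \cdot 224 + 1\right) - 170258\right) + \left(289 \left(-113\right) + 28\right) = \left(\left(1344 + 1\right) - 170258\right) + \left(-32657 + 28\right) = \left(1345 - 170258\right) - 32629 = -168913 - 32629 = -201542$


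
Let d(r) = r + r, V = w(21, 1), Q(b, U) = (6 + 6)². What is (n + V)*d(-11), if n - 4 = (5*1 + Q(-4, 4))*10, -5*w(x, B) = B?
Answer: -164318/5 ≈ -32864.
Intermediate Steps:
w(x, B) = -B/5
Q(b, U) = 144 (Q(b, U) = 12² = 144)
V = -⅕ (V = -⅕*1 = -⅕ ≈ -0.20000)
d(r) = 2*r
n = 1494 (n = 4 + (5*1 + 144)*10 = 4 + (5 + 144)*10 = 4 + 149*10 = 4 + 1490 = 1494)
(n + V)*d(-11) = (1494 - ⅕)*(2*(-11)) = (7469/5)*(-22) = -164318/5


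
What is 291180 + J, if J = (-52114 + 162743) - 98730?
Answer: 303079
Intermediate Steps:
J = 11899 (J = 110629 - 98730 = 11899)
291180 + J = 291180 + 11899 = 303079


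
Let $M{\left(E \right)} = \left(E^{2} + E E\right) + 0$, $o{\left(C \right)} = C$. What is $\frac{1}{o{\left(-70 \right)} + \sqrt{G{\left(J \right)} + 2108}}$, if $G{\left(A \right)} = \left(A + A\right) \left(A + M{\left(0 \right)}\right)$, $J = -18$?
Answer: $- \frac{35}{1072} - \frac{\sqrt{689}}{1072} \approx -0.057135$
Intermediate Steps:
$M{\left(E \right)} = 2 E^{2}$ ($M{\left(E \right)} = \left(E^{2} + E^{2}\right) + 0 = 2 E^{2} + 0 = 2 E^{2}$)
$G{\left(A \right)} = 2 A^{2}$ ($G{\left(A \right)} = \left(A + A\right) \left(A + 2 \cdot 0^{2}\right) = 2 A \left(A + 2 \cdot 0\right) = 2 A \left(A + 0\right) = 2 A A = 2 A^{2}$)
$\frac{1}{o{\left(-70 \right)} + \sqrt{G{\left(J \right)} + 2108}} = \frac{1}{-70 + \sqrt{2 \left(-18\right)^{2} + 2108}} = \frac{1}{-70 + \sqrt{2 \cdot 324 + 2108}} = \frac{1}{-70 + \sqrt{648 + 2108}} = \frac{1}{-70 + \sqrt{2756}} = \frac{1}{-70 + 2 \sqrt{689}}$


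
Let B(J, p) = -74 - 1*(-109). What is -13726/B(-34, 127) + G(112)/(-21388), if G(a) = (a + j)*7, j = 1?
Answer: -293599373/748580 ≈ -392.21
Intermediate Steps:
B(J, p) = 35 (B(J, p) = -74 + 109 = 35)
G(a) = 7 + 7*a (G(a) = (a + 1)*7 = (1 + a)*7 = 7 + 7*a)
-13726/B(-34, 127) + G(112)/(-21388) = -13726/35 + (7 + 7*112)/(-21388) = -13726*1/35 + (7 + 784)*(-1/21388) = -13726/35 + 791*(-1/21388) = -13726/35 - 791/21388 = -293599373/748580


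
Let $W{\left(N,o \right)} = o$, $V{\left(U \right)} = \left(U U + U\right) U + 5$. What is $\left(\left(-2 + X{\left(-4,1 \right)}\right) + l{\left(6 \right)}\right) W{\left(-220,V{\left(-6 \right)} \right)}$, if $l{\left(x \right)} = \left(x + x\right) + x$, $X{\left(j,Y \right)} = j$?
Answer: $-2100$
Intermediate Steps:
$l{\left(x \right)} = 3 x$ ($l{\left(x \right)} = 2 x + x = 3 x$)
$V{\left(U \right)} = 5 + U \left(U + U^{2}\right)$ ($V{\left(U \right)} = \left(U^{2} + U\right) U + 5 = \left(U + U^{2}\right) U + 5 = U \left(U + U^{2}\right) + 5 = 5 + U \left(U + U^{2}\right)$)
$\left(\left(-2 + X{\left(-4,1 \right)}\right) + l{\left(6 \right)}\right) W{\left(-220,V{\left(-6 \right)} \right)} = \left(\left(-2 - 4\right) + 3 \cdot 6\right) \left(5 + \left(-6\right)^{2} + \left(-6\right)^{3}\right) = \left(-6 + 18\right) \left(5 + 36 - 216\right) = 12 \left(-175\right) = -2100$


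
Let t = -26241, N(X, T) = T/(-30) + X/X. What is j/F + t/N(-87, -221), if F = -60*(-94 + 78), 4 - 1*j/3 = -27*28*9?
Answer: -31275599/10040 ≈ -3115.1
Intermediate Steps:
N(X, T) = 1 - T/30 (N(X, T) = T*(-1/30) + 1 = -T/30 + 1 = 1 - T/30)
j = 20424 (j = 12 - 3*(-27*28)*9 = 12 - (-2268)*9 = 12 - 3*(-6804) = 12 + 20412 = 20424)
F = 960 (F = -60*(-16) = 960)
j/F + t/N(-87, -221) = 20424/960 - 26241/(1 - 1/30*(-221)) = 20424*(1/960) - 26241/(1 + 221/30) = 851/40 - 26241/251/30 = 851/40 - 26241*30/251 = 851/40 - 787230/251 = -31275599/10040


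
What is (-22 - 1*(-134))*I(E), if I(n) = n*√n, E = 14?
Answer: 1568*√14 ≈ 5866.9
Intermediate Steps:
I(n) = n^(3/2)
(-22 - 1*(-134))*I(E) = (-22 - 1*(-134))*14^(3/2) = (-22 + 134)*(14*√14) = 112*(14*√14) = 1568*√14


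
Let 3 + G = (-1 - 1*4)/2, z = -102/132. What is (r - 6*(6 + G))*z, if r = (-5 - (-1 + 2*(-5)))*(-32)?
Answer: 3315/22 ≈ 150.68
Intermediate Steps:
z = -17/22 (z = -102*1/132 = -17/22 ≈ -0.77273)
G = -11/2 (G = -3 + (-1 - 1*4)/2 = -3 + (-1 - 4)*(½) = -3 - 5*½ = -3 - 5/2 = -11/2 ≈ -5.5000)
r = -192 (r = (-5 - (-1 - 10))*(-32) = (-5 - 1*(-11))*(-32) = (-5 + 11)*(-32) = 6*(-32) = -192)
(r - 6*(6 + G))*z = (-192 - 6*(6 - 11/2))*(-17/22) = (-192 - 6*½)*(-17/22) = (-192 - 3)*(-17/22) = -195*(-17/22) = 3315/22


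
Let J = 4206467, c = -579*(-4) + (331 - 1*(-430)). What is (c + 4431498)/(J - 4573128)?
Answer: -4434575/366661 ≈ -12.094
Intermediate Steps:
c = 3077 (c = 2316 + (331 + 430) = 2316 + 761 = 3077)
(c + 4431498)/(J - 4573128) = (3077 + 4431498)/(4206467 - 4573128) = 4434575/(-366661) = 4434575*(-1/366661) = -4434575/366661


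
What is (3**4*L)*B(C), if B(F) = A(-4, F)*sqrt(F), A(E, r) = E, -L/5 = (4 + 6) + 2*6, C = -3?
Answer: 35640*I*sqrt(3) ≈ 61730.0*I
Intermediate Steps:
L = -110 (L = -5*((4 + 6) + 2*6) = -5*(10 + 12) = -5*22 = -110)
B(F) = -4*sqrt(F)
(3**4*L)*B(C) = (3**4*(-110))*(-4*I*sqrt(3)) = (81*(-110))*(-4*I*sqrt(3)) = -(-35640)*I*sqrt(3) = 35640*I*sqrt(3)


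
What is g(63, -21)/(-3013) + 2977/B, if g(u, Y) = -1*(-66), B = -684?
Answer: -9014845/2060892 ≈ -4.3742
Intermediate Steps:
g(u, Y) = 66
g(63, -21)/(-3013) + 2977/B = 66/(-3013) + 2977/(-684) = 66*(-1/3013) + 2977*(-1/684) = -66/3013 - 2977/684 = -9014845/2060892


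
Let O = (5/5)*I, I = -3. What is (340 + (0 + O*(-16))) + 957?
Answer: 1345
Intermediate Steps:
O = -3 (O = (5/5)*(-3) = (5*(⅕))*(-3) = 1*(-3) = -3)
(340 + (0 + O*(-16))) + 957 = (340 + (0 - 3*(-16))) + 957 = (340 + (0 + 48)) + 957 = (340 + 48) + 957 = 388 + 957 = 1345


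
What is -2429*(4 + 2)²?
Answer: -87444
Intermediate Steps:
-2429*(4 + 2)² = -2429*6² = -2429*36 = -87444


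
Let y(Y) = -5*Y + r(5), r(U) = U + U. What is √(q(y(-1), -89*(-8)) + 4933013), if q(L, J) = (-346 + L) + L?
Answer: 47*√2233 ≈ 2221.0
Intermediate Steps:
r(U) = 2*U
y(Y) = 10 - 5*Y (y(Y) = -5*Y + 2*5 = -5*Y + 10 = 10 - 5*Y)
q(L, J) = -346 + 2*L
√(q(y(-1), -89*(-8)) + 4933013) = √((-346 + 2*(10 - 5*(-1))) + 4933013) = √((-346 + 2*(10 + 5)) + 4933013) = √((-346 + 2*15) + 4933013) = √((-346 + 30) + 4933013) = √(-316 + 4933013) = √4932697 = 47*√2233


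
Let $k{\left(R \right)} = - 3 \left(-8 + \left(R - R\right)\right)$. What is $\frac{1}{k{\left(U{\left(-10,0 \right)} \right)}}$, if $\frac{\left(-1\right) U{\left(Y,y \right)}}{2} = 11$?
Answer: $\frac{1}{24} \approx 0.041667$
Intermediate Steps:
$U{\left(Y,y \right)} = -22$ ($U{\left(Y,y \right)} = \left(-2\right) 11 = -22$)
$k{\left(R \right)} = 24$ ($k{\left(R \right)} = - 3 \left(-8 + 0\right) = \left(-3\right) \left(-8\right) = 24$)
$\frac{1}{k{\left(U{\left(-10,0 \right)} \right)}} = \frac{1}{24}$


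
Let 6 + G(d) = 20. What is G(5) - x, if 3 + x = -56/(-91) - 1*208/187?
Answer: 42535/2431 ≈ 17.497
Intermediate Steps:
G(d) = 14 (G(d) = -6 + 20 = 14)
x = -8501/2431 (x = -3 + (-56/(-91) - 1*208/187) = -3 + (-56*(-1/91) - 208*1/187) = -3 + (8/13 - 208/187) = -3 - 1208/2431 = -8501/2431 ≈ -3.4969)
G(5) - x = 14 - 1*(-8501/2431) = 14 + 8501/2431 = 42535/2431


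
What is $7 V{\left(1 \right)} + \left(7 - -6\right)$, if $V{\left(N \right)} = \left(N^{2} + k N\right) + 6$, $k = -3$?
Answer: $41$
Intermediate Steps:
$V{\left(N \right)} = 6 + N^{2} - 3 N$ ($V{\left(N \right)} = \left(N^{2} - 3 N\right) + 6 = 6 + N^{2} - 3 N$)
$7 V{\left(1 \right)} + \left(7 - -6\right) = 7 \left(6 + 1^{2} - 3\right) + \left(7 - -6\right) = 7 \left(6 + 1 - 3\right) + \left(7 + 6\right) = 7 \cdot 4 + 13 = 28 + 13 = 41$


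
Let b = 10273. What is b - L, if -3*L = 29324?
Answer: 60143/3 ≈ 20048.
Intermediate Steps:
L = -29324/3 (L = -⅓*29324 = -29324/3 ≈ -9774.7)
b - L = 10273 - 1*(-29324/3) = 10273 + 29324/3 = 60143/3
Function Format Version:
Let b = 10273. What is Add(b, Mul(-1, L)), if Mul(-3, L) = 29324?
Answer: Rational(60143, 3) ≈ 20048.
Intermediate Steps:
L = Rational(-29324, 3) (L = Mul(Rational(-1, 3), 29324) = Rational(-29324, 3) ≈ -9774.7)
Add(b, Mul(-1, L)) = Add(10273, Mul(-1, Rational(-29324, 3))) = Add(10273, Rational(29324, 3)) = Rational(60143, 3)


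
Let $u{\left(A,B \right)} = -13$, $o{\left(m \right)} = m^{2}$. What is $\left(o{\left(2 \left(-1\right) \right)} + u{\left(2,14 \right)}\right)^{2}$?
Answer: $81$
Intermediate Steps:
$\left(o{\left(2 \left(-1\right) \right)} + u{\left(2,14 \right)}\right)^{2} = \left(\left(2 \left(-1\right)\right)^{2} - 13\right)^{2} = \left(\left(-2\right)^{2} - 13\right)^{2} = \left(4 - 13\right)^{2} = \left(-9\right)^{2} = 81$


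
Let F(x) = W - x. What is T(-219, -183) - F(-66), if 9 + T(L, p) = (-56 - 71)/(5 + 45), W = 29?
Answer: -5327/50 ≈ -106.54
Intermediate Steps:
F(x) = 29 - x
T(L, p) = -577/50 (T(L, p) = -9 + (-56 - 71)/(5 + 45) = -9 - 127/50 = -577/50)
T(-219, -183) - F(-66) = -577/50 - (29 - 1*(-66)) = -577/50 - (29 + 66) = -577/50 - 1*95 = -577/50 - 95 = -5327/50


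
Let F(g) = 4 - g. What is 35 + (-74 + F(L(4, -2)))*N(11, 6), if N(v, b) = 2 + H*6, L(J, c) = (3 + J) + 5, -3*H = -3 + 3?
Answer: -129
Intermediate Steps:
H = 0 (H = -(-3 + 3)/3 = -⅓*0 = 0)
L(J, c) = 8 + J
N(v, b) = 2 (N(v, b) = 2 + 0*6 = 2 + 0 = 2)
35 + (-74 + F(L(4, -2)))*N(11, 6) = 35 + (-74 + (4 - (8 + 4)))*2 = 35 + (-74 + (4 - 1*12))*2 = 35 + (-74 + (4 - 12))*2 = 35 + (-74 - 8)*2 = 35 - 82*2 = 35 - 164 = -129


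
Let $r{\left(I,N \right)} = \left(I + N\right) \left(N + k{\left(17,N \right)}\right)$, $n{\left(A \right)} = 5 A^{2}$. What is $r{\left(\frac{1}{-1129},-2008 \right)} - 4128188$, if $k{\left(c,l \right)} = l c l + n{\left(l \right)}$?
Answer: $- \frac{201098195736452}{1129} \approx -1.7812 \cdot 10^{11}$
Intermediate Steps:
$k{\left(c,l \right)} = 5 l^{2} + c l^{2}$ ($k{\left(c,l \right)} = l c l + 5 l^{2} = c l l + 5 l^{2} = c l^{2} + 5 l^{2} = 5 l^{2} + c l^{2}$)
$r{\left(I,N \right)} = \left(I + N\right) \left(N + 22 N^{2}\right)$ ($r{\left(I,N \right)} = \left(I + N\right) \left(N + N^{2} \left(5 + 17\right)\right) = \left(I + N\right) \left(N + N^{2} \cdot 22\right) = \left(I + N\right) \left(N + 22 N^{2}\right)$)
$r{\left(\frac{1}{-1129},-2008 \right)} - 4128188 = - 2008 \left(\frac{1}{-1129} - 2008 + 22 \left(-2008\right)^{2} + 22 \frac{1}{-1129} \left(-2008\right)\right) - 4128188 = - 2008 \left(- \frac{1}{1129} - 2008 + 22 \cdot 4032064 + 22 \left(- \frac{1}{1129}\right) \left(-2008\right)\right) - 4128188 = - 2008 \left(- \frac{1}{1129} - 2008 + 88705408 + \frac{44176}{1129}\right) - 4128188 = \left(-2008\right) \frac{100146182775}{1129} - 4128188 = - \frac{201093535012200}{1129} - 4128188 = - \frac{201098195736452}{1129}$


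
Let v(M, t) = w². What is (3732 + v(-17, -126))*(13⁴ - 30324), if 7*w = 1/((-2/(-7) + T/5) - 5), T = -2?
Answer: -210814316231/32041 ≈ -6.5795e+6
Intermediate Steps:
w = -5/179 (w = 1/(7*((-2/(-7) - 2/5) - 5)) = 1/(7*((-2*(-⅐) - 2*⅕) - 5)) = 1/(7*((2/7 - ⅖) - 5)) = 1/(7*(-4/35 - 5)) = 1/(7*(-179/35)) = (⅐)*(-35/179) = -5/179 ≈ -0.027933)
v(M, t) = 25/32041 (v(M, t) = (-5/179)² = 25/32041)
(3732 + v(-17, -126))*(13⁴ - 30324) = (3732 + 25/32041)*(13⁴ - 30324) = 119577037*(28561 - 30324)/32041 = (119577037/32041)*(-1763) = -210814316231/32041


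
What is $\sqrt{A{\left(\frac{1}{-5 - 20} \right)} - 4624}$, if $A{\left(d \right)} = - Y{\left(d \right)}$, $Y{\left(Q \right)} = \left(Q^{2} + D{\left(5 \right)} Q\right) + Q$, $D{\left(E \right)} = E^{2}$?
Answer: $\frac{9 i \sqrt{35671}}{25} \approx 67.992 i$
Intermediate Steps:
$Y{\left(Q \right)} = Q^{2} + 26 Q$ ($Y{\left(Q \right)} = \left(Q^{2} + 5^{2} Q\right) + Q = \left(Q^{2} + 25 Q\right) + Q = Q^{2} + 26 Q$)
$A{\left(d \right)} = - d \left(26 + d\right)$
$\sqrt{A{\left(\frac{1}{-5 - 20} \right)} - 4624} = \sqrt{- \frac{26 + \frac{1}{-5 - 20}}{-5 - 20} - 4624} = \sqrt{- \frac{26 + \frac{1}{-25}}{-25} - 4624} = \sqrt{\left(-1\right) \left(- \frac{1}{25}\right) \left(26 - \frac{1}{25}\right) - 4624} = \sqrt{\left(-1\right) \left(- \frac{1}{25}\right) \frac{649}{25} - 4624} = \sqrt{\frac{649}{625} - 4624} = \sqrt{- \frac{2889351}{625}} = \frac{9 i \sqrt{35671}}{25}$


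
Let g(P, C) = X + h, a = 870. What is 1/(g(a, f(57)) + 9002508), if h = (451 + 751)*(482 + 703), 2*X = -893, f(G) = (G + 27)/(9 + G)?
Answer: 2/20852863 ≈ 9.5910e-8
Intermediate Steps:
f(G) = (27 + G)/(9 + G)
X = -893/2 (X = (½)*(-893) = -893/2 ≈ -446.50)
h = 1424370 (h = 1202*1185 = 1424370)
g(P, C) = 2847847/2 (g(P, C) = -893/2 + 1424370 = 2847847/2)
1/(g(a, f(57)) + 9002508) = 1/(2847847/2 + 9002508) = 1/(20852863/2) = 2/20852863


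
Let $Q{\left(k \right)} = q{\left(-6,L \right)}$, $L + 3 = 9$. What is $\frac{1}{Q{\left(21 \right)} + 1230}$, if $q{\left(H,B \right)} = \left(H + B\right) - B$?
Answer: $\frac{1}{1224} \approx 0.00081699$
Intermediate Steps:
$L = 6$ ($L = -3 + 9 = 6$)
$q{\left(H,B \right)} = H$ ($q{\left(H,B \right)} = \left(B + H\right) - B = H$)
$Q{\left(k \right)} = -6$
$\frac{1}{Q{\left(21 \right)} + 1230} = \frac{1}{-6 + 1230} = \frac{1}{1224}$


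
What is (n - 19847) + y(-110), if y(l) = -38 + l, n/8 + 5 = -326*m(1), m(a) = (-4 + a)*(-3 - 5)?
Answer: -82627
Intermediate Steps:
m(a) = 32 - 8*a (m(a) = (-4 + a)*(-8) = 32 - 8*a)
n = -62632 (n = -40 + 8*(-326*(32 - 8*1)) = -40 + 8*(-326*(32 - 8)) = -40 + 8*(-326*24) = -40 + 8*(-7824) = -40 - 62592 = -62632)
(n - 19847) + y(-110) = (-62632 - 19847) + (-38 - 110) = -82479 - 148 = -82627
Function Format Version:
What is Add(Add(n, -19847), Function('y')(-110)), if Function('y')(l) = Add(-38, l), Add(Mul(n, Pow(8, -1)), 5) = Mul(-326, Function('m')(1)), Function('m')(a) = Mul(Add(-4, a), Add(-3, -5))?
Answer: -82627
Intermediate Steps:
Function('m')(a) = Add(32, Mul(-8, a)) (Function('m')(a) = Mul(Add(-4, a), -8) = Add(32, Mul(-8, a)))
n = -62632 (n = Add(-40, Mul(8, Mul(-326, Add(32, Mul(-8, 1))))) = Add(-40, Mul(8, Mul(-326, Add(32, -8)))) = Add(-40, Mul(8, Mul(-326, 24))) = Add(-40, Mul(8, -7824)) = Add(-40, -62592) = -62632)
Add(Add(n, -19847), Function('y')(-110)) = Add(Add(-62632, -19847), Add(-38, -110)) = Add(-82479, -148) = -82627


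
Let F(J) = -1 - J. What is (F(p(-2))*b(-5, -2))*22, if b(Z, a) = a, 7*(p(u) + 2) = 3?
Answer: -176/7 ≈ -25.143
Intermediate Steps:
p(u) = -11/7 (p(u) = -2 + (⅐)*3 = -2 + 3/7 = -11/7)
(F(p(-2))*b(-5, -2))*22 = ((-1 - 1*(-11/7))*(-2))*22 = ((-1 + 11/7)*(-2))*22 = ((4/7)*(-2))*22 = -8/7*22 = -176/7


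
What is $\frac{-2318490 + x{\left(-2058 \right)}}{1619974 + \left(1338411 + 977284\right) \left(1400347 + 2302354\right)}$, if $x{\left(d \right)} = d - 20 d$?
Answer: $- \frac{759796}{2858109270723} \approx -2.6584 \cdot 10^{-7}$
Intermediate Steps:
$x{\left(d \right)} = - 19 d$
$\frac{-2318490 + x{\left(-2058 \right)}}{1619974 + \left(1338411 + 977284\right) \left(1400347 + 2302354\right)} = \frac{-2318490 - -39102}{1619974 + \left(1338411 + 977284\right) \left(1400347 + 2302354\right)} = \frac{-2318490 + 39102}{1619974 + 2315695 \cdot 3702701} = - \frac{2279388}{1619974 + 8574326192195} = - \frac{2279388}{8574327812169} = \left(-2279388\right) \frac{1}{8574327812169} = - \frac{759796}{2858109270723}$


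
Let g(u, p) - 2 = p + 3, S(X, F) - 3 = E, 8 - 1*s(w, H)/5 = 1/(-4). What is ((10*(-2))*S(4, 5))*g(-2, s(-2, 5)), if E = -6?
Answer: 2775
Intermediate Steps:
s(w, H) = 165/4 (s(w, H) = 40 - 5/(-4) = 40 - 5*(-¼) = 40 + 5/4 = 165/4)
S(X, F) = -3 (S(X, F) = 3 - 6 = -3)
g(u, p) = 5 + p (g(u, p) = 2 + (p + 3) = 2 + (3 + p) = 5 + p)
((10*(-2))*S(4, 5))*g(-2, s(-2, 5)) = ((10*(-2))*(-3))*(5 + 165/4) = -20*(-3)*(185/4) = 60*(185/4) = 2775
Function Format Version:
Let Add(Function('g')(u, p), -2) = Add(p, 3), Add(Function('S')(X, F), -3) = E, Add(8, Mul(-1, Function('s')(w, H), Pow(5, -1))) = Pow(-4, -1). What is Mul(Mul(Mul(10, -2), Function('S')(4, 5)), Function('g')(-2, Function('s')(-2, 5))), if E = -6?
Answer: 2775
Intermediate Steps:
Function('s')(w, H) = Rational(165, 4) (Function('s')(w, H) = Add(40, Mul(-5, Pow(-4, -1))) = Add(40, Mul(-5, Rational(-1, 4))) = Add(40, Rational(5, 4)) = Rational(165, 4))
Function('S')(X, F) = -3 (Function('S')(X, F) = Add(3, -6) = -3)
Function('g')(u, p) = Add(5, p) (Function('g')(u, p) = Add(2, Add(p, 3)) = Add(2, Add(3, p)) = Add(5, p))
Mul(Mul(Mul(10, -2), Function('S')(4, 5)), Function('g')(-2, Function('s')(-2, 5))) = Mul(Mul(Mul(10, -2), -3), Add(5, Rational(165, 4))) = Mul(Mul(-20, -3), Rational(185, 4)) = Mul(60, Rational(185, 4)) = 2775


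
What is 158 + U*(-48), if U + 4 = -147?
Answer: 7406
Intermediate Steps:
U = -151 (U = -4 - 147 = -151)
158 + U*(-48) = 158 - 151*(-48) = 158 + 7248 = 7406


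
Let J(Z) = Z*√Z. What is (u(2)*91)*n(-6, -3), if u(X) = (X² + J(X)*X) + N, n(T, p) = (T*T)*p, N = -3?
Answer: -9828 - 39312*√2 ≈ -65424.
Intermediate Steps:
J(Z) = Z^(3/2)
n(T, p) = p*T² (n(T, p) = T²*p = p*T²)
u(X) = -3 + X² + X^(5/2) (u(X) = (X² + X^(3/2)*X) - 3 = (X² + X^(5/2)) - 3 = -3 + X² + X^(5/2))
(u(2)*91)*n(-6, -3) = ((-3 + 2² + 2^(5/2))*91)*(-3*(-6)²) = ((-3 + 4 + 4*√2)*91)*(-3*36) = ((1 + 4*√2)*91)*(-108) = (91 + 364*√2)*(-108) = -9828 - 39312*√2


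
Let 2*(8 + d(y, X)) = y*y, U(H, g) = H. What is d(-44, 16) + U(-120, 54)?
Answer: 840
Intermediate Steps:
d(y, X) = -8 + y²/2 (d(y, X) = -8 + (y*y)/2 = -8 + y²/2)
d(-44, 16) + U(-120, 54) = (-8 + (½)*(-44)²) - 120 = (-8 + (½)*1936) - 120 = (-8 + 968) - 120 = 960 - 120 = 840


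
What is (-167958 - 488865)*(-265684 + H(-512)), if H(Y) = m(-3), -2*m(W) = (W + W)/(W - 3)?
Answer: 349015380687/2 ≈ 1.7451e+11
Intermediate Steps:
m(W) = -W/(-3 + W) (m(W) = -(W + W)/(2*(W - 3)) = -2*W/(2*(-3 + W)) = -W/(-3 + W))
H(Y) = -1/2 (H(Y) = -1*(-3)/(-3 - 3) = -1*(-3)/(-6) = -1*(-3)*(-1/6) = -1/2)
(-167958 - 488865)*(-265684 + H(-512)) = (-167958 - 488865)*(-265684 - 1/2) = -656823*(-531369/2) = 349015380687/2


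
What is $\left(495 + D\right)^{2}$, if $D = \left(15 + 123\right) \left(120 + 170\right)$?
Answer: $1641465225$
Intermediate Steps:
$D = 40020$ ($D = 138 \cdot 290 = 40020$)
$\left(495 + D\right)^{2} = \left(495 + 40020\right)^{2} = 40515^{2} = 1641465225$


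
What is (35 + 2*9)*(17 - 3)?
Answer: 742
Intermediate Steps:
(35 + 2*9)*(17 - 3) = (35 + 18)*14 = 53*14 = 742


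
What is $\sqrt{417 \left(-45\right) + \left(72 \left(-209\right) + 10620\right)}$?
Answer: $3 i \sqrt{2577} \approx 152.29 i$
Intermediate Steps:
$\sqrt{417 \left(-45\right) + \left(72 \left(-209\right) + 10620\right)} = \sqrt{-18765 + \left(-15048 + 10620\right)} = \sqrt{-18765 - 4428} = \sqrt{-23193} = 3 i \sqrt{2577}$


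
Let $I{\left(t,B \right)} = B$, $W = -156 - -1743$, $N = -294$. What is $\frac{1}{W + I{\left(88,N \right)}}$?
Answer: $\frac{1}{1293} \approx 0.0007734$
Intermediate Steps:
$W = 1587$ ($W = -156 + 1743 = 1587$)
$\frac{1}{W + I{\left(88,N \right)}} = \frac{1}{1587 - 294} = \frac{1}{1293}$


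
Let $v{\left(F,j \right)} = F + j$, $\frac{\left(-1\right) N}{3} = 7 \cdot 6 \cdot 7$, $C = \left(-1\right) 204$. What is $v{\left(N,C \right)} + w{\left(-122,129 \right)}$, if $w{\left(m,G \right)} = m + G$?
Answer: $-1079$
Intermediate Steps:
$w{\left(m,G \right)} = G + m$
$C = -204$
$N = -882$ ($N = - 3 \cdot 7 \cdot 6 \cdot 7 = - 3 \cdot 42 \cdot 7 = \left(-3\right) 294 = -882$)
$v{\left(N,C \right)} + w{\left(-122,129 \right)} = \left(-882 - 204\right) + \left(129 - 122\right) = -1086 + 7 = -1079$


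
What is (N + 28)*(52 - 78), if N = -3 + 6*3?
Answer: -1118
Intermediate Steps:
N = 15 (N = -3 + 18 = 15)
(N + 28)*(52 - 78) = (15 + 28)*(52 - 78) = 43*(-26) = -1118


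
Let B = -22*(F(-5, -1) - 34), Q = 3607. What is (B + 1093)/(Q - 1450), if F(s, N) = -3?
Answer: 1907/2157 ≈ 0.88410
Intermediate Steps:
B = 814 (B = -22*(-3 - 34) = -22*(-37) = 814)
(B + 1093)/(Q - 1450) = (814 + 1093)/(3607 - 1450) = 1907/2157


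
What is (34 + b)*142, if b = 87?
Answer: 17182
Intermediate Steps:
(34 + b)*142 = (34 + 87)*142 = 121*142 = 17182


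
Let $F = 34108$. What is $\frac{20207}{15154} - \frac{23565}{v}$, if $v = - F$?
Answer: $\frac{523162183}{258436316} \approx 2.0243$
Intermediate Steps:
$v = -34108$ ($v = \left(-1\right) 34108 = -34108$)
$\frac{20207}{15154} - \frac{23565}{v} = \frac{20207}{15154} - \frac{23565}{-34108} = 20207 \cdot \frac{1}{15154} - - \frac{23565}{34108} = \frac{20207}{15154} + \frac{23565}{34108} = \frac{523162183}{258436316}$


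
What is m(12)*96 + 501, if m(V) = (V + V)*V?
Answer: 28149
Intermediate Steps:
m(V) = 2*V² (m(V) = (2*V)*V = 2*V²)
m(12)*96 + 501 = (2*12²)*96 + 501 = (2*144)*96 + 501 = 288*96 + 501 = 27648 + 501 = 28149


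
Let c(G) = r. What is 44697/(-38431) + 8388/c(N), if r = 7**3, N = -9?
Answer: 307028157/13181833 ≈ 23.292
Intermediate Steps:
r = 343
c(G) = 343
44697/(-38431) + 8388/c(N) = 44697/(-38431) + 8388/343 = 44697*(-1/38431) + 8388*(1/343) = -44697/38431 + 8388/343 = 307028157/13181833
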